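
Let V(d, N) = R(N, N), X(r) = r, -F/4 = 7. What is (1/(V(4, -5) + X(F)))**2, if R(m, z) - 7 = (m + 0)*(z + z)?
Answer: 1/841 ≈ 0.0011891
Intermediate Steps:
F = -28 (F = -4*7 = -28)
R(m, z) = 7 + 2*m*z (R(m, z) = 7 + (m + 0)*(z + z) = 7 + m*(2*z) = 7 + 2*m*z)
V(d, N) = 7 + 2*N**2 (V(d, N) = 7 + 2*N*N = 7 + 2*N**2)
(1/(V(4, -5) + X(F)))**2 = (1/((7 + 2*(-5)**2) - 28))**2 = (1/((7 + 2*25) - 28))**2 = (1/((7 + 50) - 28))**2 = (1/(57 - 28))**2 = (1/29)**2 = 1/841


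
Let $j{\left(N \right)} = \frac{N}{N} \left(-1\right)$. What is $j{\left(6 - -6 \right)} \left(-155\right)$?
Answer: $155$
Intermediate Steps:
$j{\left(N \right)} = -1$ ($j{\left(N \right)} = 1 \left(-1\right) = -1$)
$j{\left(6 - -6 \right)} \left(-155\right) = \left(-1\right) \left(-155\right) = 155$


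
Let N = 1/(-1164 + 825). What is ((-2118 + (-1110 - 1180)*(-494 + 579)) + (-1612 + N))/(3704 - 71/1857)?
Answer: -41628258199/777243041 ≈ -53.559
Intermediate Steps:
N = -1/339 (N = 1/(-339) = -1/339 ≈ -0.0029499)
((-2118 + (-1110 - 1180)*(-494 + 579)) + (-1612 + N))/(3704 - 71/1857) = ((-2118 + (-1110 - 1180)*(-494 + 579)) + (-1612 - 1/339))/(3704 - 71/1857) = ((-2118 - 2290*85) - 546469/339)/(3704 - 71*1/1857) = ((-2118 - 194650) - 546469/339)/(3704 - 71/1857) = (-196768 - 546469/339)/(6878257/1857) = -67250821/339*1857/6878257 = -41628258199/777243041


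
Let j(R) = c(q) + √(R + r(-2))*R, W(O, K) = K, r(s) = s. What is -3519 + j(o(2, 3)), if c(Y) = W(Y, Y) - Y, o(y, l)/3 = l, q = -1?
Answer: -3519 + 9*√7 ≈ -3495.2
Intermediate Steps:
o(y, l) = 3*l
c(Y) = 0 (c(Y) = Y - Y = 0)
j(R) = R*√(-2 + R) (j(R) = 0 + √(R - 2)*R = 0 + √(-2 + R)*R = 0 + R*√(-2 + R) = R*√(-2 + R))
-3519 + j(o(2, 3)) = -3519 + (3*3)*√(-2 + 3*3) = -3519 + 9*√(-2 + 9) = -3519 + 9*√7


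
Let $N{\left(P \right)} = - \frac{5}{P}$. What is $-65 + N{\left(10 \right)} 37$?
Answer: $- \frac{167}{2} \approx -83.5$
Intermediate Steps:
$-65 + N{\left(10 \right)} 37 = -65 + - \frac{5}{10} \cdot 37 = -65 + \left(-5\right) \frac{1}{10} \cdot 37 = -65 - \frac{37}{2} = - \frac{167}{2}$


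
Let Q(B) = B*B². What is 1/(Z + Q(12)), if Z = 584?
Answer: 1/2312 ≈ 0.00043253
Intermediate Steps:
Q(B) = B³
1/(Z + Q(12)) = 1/(584 + 12³) = 1/(584 + 1728) = 1/2312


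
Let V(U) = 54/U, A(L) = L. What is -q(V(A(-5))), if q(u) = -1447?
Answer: 1447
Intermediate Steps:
-q(V(A(-5))) = -1*(-1447) = 1447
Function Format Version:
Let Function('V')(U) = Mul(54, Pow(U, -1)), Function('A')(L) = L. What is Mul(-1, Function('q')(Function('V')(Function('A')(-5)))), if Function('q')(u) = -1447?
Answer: 1447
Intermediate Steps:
Mul(-1, Function('q')(Function('V')(Function('A')(-5)))) = Mul(-1, -1447) = 1447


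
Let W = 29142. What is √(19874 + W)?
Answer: 2*√12254 ≈ 221.40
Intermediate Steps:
√(19874 + W) = √(19874 + 29142) = √49016 = 2*√12254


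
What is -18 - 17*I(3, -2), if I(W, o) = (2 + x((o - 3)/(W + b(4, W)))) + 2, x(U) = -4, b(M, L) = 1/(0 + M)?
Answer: -18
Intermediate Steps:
b(M, L) = 1/M
I(W, o) = 0 (I(W, o) = (2 - 4) + 2 = -2 + 2 = 0)
-18 - 17*I(3, -2) = -18 - 17*0 = -18 - 1*0 = -18 + 0 = -18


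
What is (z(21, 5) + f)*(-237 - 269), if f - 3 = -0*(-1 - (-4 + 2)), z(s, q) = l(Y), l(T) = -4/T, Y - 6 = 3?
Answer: -11638/9 ≈ -1293.1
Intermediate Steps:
Y = 9 (Y = 6 + 3 = 9)
z(s, q) = -4/9
f = 3 (f = 3 - 0*(-1 - (-4 + 2)) = 3 - 0*(-1 - 1*(-2)) = 3 - 0*(-1 + 2) = 3 - 0 = 3 - 11*0 = 3 + 0 = 3)
(z(21, 5) + f)*(-237 - 269) = (-4/9 + 3)*(-237 - 269) = (23/9)*(-506) = -11638/9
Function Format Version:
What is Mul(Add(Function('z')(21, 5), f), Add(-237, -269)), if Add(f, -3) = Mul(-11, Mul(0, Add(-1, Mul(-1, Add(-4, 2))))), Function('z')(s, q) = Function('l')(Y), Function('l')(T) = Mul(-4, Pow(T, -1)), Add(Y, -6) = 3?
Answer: Rational(-11638, 9) ≈ -1293.1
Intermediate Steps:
Y = 9 (Y = Add(6, 3) = 9)
Function('z')(s, q) = Rational(-4, 9) (Function('z')(s, q) = Mul(-4, Pow(9, -1)) = Mul(-4, Rational(1, 9)) = Rational(-4, 9))
f = 3 (f = Add(3, Mul(-11, Mul(0, Add(-1, Mul(-1, Add(-4, 2)))))) = Add(3, Mul(-11, Mul(0, Add(-1, Mul(-1, -2))))) = Add(3, Mul(-11, Mul(0, Add(-1, 2)))) = Add(3, Mul(-11, Mul(0, 1))) = Add(3, Mul(-11, 0)) = Add(3, 0) = 3)
Mul(Add(Function('z')(21, 5), f), Add(-237, -269)) = Mul(Add(Rational(-4, 9), 3), Add(-237, -269)) = Mul(Rational(23, 9), -506) = Rational(-11638, 9)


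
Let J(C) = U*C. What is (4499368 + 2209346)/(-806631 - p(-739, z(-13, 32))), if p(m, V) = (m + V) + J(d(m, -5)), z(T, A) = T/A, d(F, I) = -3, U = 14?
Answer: -71559616/8595729 ≈ -8.3250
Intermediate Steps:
J(C) = 14*C
p(m, V) = -42 + V + m (p(m, V) = (m + V) + 14*(-3) = (V + m) - 42 = -42 + V + m)
(4499368 + 2209346)/(-806631 - p(-739, z(-13, 32))) = (4499368 + 2209346)/(-806631 - (-42 - 13/32 - 739)) = 6708714/(-806631 - (-42 - 13*1/32 - 739)) = 6708714/(-806631 - (-42 - 13/32 - 739)) = 6708714/(-806631 - 1*(-25005/32)) = 6708714/(-806631 + 25005/32) = 6708714/(-25787187/32) = 6708714*(-32/25787187) = -71559616/8595729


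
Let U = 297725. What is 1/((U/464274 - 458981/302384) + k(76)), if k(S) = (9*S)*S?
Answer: 70194514608/3648930114548075 ≈ 1.9237e-5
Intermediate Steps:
k(S) = 9*S²
1/((U/464274 - 458981/302384) + k(76)) = 1/((297725/464274 - 458981/302384) + 9*76²) = 1/((297725*(1/464274) - 458981*1/302384) + 9*5776) = 1/((297725/464274 - 458981/302384) + 51984) = 1/(-61532834197/70194514608 + 51984) = 1/(3648930114548075/70194514608) = 70194514608/3648930114548075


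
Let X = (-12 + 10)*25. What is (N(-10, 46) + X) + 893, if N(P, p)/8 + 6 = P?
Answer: 715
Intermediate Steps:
N(P, p) = -48 + 8*P
X = -50 (X = -2*25 = -50)
(N(-10, 46) + X) + 893 = ((-48 + 8*(-10)) - 50) + 893 = ((-48 - 80) - 50) + 893 = (-128 - 50) + 893 = -178 + 893 = 715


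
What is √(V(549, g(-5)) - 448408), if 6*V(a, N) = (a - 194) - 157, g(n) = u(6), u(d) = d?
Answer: 5*I*√17935 ≈ 669.61*I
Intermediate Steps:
g(n) = 6
V(a, N) = -117/2 + a/6 (V(a, N) = ((a - 194) - 157)/6 = ((-194 + a) - 157)/6 = (-351 + a)/6 = -117/2 + a/6)
√(V(549, g(-5)) - 448408) = √((-117/2 + (⅙)*549) - 448408) = √((-117/2 + 183/2) - 448408) = √(33 - 448408) = √(-448375) = 5*I*√17935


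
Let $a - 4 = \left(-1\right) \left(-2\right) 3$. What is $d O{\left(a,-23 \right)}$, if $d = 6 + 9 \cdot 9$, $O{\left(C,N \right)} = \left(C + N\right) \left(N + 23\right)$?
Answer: $0$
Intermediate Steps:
$a = 10$ ($a = 4 + \left(-1\right) \left(-2\right) 3 = 4 + 2 \cdot 3 = 4 + 6 = 10$)
$O{\left(C,N \right)} = \left(23 + N\right) \left(C + N\right)$ ($O{\left(C,N \right)} = \left(C + N\right) \left(23 + N\right) = \left(23 + N\right) \left(C + N\right)$)
$d = 87$ ($d = 6 + 81 = 87$)
$d O{\left(a,-23 \right)} = 87 \left(\left(-23\right)^{2} + 23 \cdot 10 + 23 \left(-23\right) + 10 \left(-23\right)\right) = 87 \left(529 + 230 - 529 - 230\right) = 87 \cdot 0 = 0$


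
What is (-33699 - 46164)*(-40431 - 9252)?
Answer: 3967833429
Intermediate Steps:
(-33699 - 46164)*(-40431 - 9252) = -79863*(-49683) = 3967833429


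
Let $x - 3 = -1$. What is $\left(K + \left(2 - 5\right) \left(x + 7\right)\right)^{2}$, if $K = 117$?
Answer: $8100$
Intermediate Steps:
$x = 2$ ($x = 3 - 1 = 2$)
$\left(K + \left(2 - 5\right) \left(x + 7\right)\right)^{2} = \left(117 + \left(2 - 5\right) \left(2 + 7\right)\right)^{2} = \left(117 + \left(2 - 5\right) 9\right)^{2} = \left(117 - 27\right)^{2} = 90^{2} = 8100$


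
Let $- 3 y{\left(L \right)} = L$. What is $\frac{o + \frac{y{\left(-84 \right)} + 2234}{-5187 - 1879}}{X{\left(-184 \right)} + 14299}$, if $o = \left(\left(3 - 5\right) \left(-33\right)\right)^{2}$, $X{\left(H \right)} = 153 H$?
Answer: $- \frac{15388617}{48942649} \approx -0.31442$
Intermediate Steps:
$y{\left(L \right)} = - \frac{L}{3}$
$o = 4356$ ($o = \left(\left(3 - 5\right) \left(-33\right)\right)^{2} = \left(\left(-2\right) \left(-33\right)\right)^{2} = 66^{2} = 4356$)
$\frac{o + \frac{y{\left(-84 \right)} + 2234}{-5187 - 1879}}{X{\left(-184 \right)} + 14299} = \frac{4356 + \frac{\left(- \frac{1}{3}\right) \left(-84\right) + 2234}{-5187 - 1879}}{153 \left(-184\right) + 14299} = \frac{4356 + \frac{28 + 2234}{-7066}}{-28152 + 14299} = \frac{4356 + 2262 \left(- \frac{1}{7066}\right)}{-13853} = \left(4356 - \frac{1131}{3533}\right) \left(- \frac{1}{13853}\right) = \frac{15388617}{3533} \left(- \frac{1}{13853}\right) = - \frac{15388617}{48942649}$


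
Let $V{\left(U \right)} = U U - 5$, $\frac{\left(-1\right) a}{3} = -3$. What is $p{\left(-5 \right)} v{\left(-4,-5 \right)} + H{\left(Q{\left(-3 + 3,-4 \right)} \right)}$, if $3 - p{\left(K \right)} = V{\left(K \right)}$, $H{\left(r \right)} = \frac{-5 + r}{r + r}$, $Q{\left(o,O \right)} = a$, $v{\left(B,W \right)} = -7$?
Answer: $\frac{1073}{9} \approx 119.22$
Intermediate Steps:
$a = 9$ ($a = \left(-3\right) \left(-3\right) = 9$)
$Q{\left(o,O \right)} = 9$
$H{\left(r \right)} = \frac{-5 + r}{2 r}$
$V{\left(U \right)} = -5 + U^{2}$ ($V{\left(U \right)} = U^{2} - 5 = -5 + U^{2}$)
$p{\left(K \right)} = 8 - K^{2}$ ($p{\left(K \right)} = 3 - \left(-5 + K^{2}\right) = 8 - K^{2}$)
$p{\left(-5 \right)} v{\left(-4,-5 \right)} + H{\left(Q{\left(-3 + 3,-4 \right)} \right)} = \left(8 - \left(-5\right)^{2}\right) \left(-7\right) + \frac{-5 + 9}{2 \cdot 9} = \left(8 - 25\right) \left(-7\right) + \frac{1}{2} \cdot \frac{1}{9} \cdot 4 = \left(8 - 25\right) \left(-7\right) + \frac{2}{9} = \left(-17\right) \left(-7\right) + \frac{2}{9} = 119 + \frac{2}{9} = \frac{1073}{9}$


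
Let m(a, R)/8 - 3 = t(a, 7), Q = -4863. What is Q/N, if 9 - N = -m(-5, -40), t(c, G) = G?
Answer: -4863/89 ≈ -54.640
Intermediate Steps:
m(a, R) = 80 (m(a, R) = 24 + 8*7 = 24 + 56 = 80)
N = 89 (N = 9 - (-1)*80 = 9 - 1*(-80) = 9 + 80 = 89)
Q/N = -4863/89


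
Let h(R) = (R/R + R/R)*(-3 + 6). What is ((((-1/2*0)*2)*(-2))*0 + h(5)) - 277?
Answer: -271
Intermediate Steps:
h(R) = 6 (h(R) = (1 + 1)*3 = 2*3 = 6)
((((-1/2*0)*2)*(-2))*0 + h(5)) - 277 = ((((-1/2*0)*2)*(-2))*0 + 6) - 277 = ((((-1*½*0)*2)*(-2))*0 + 6) - 277 = (((-½*0*2)*(-2))*0 + 6) - 277 = (((0*2)*(-2))*0 + 6) - 277 = ((0*(-2))*0 + 6) - 277 = (0*0 + 6) - 277 = (0 + 6) - 277 = 6 - 277 = -271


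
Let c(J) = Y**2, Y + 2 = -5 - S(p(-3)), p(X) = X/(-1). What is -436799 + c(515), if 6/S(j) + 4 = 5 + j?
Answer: -1746907/4 ≈ -4.3673e+5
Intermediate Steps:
p(X) = -X (p(X) = X*(-1) = -X)
S(j) = 6/(1 + j) (S(j) = 6/(-4 + (5 + j)) = 6/(1 + j))
Y = -17/2 (Y = -2 + (-5 - 6/(1 - 1*(-3))) = -2 + (-5 - 6/(1 + 3)) = -2 + (-5 - 6/4) = -2 + (-5 - 1*3/2) = -2 + (-5 - 3/2) = -2 - 13/2 = -17/2 ≈ -8.5000)
c(J) = 289/4 (c(J) = (-17/2)**2 = 289/4)
-436799 + c(515) = -436799 + 289/4 = -1746907/4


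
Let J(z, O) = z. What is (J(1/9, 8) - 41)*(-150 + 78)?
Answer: 2944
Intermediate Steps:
(J(1/9, 8) - 41)*(-150 + 78) = (1/9 - 41)*(-150 + 78) = (⅑ - 41)*(-72) = -368/9*(-72) = 2944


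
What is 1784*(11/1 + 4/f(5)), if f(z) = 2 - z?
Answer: 51736/3 ≈ 17245.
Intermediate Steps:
1784*(11/1 + 4/f(5)) = 1784*(11/1 + 4/(2 - 1*5)) = 1784*(11*1 + 4/(2 - 5)) = 1784*(11 + 4/(-3)) = 1784*(11 + 4*(-⅓)) = 1784*(11 - 4/3) = 1784*(29/3) = 51736/3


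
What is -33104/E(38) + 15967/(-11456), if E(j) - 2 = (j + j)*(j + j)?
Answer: -235748375/33096384 ≈ -7.1231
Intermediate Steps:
E(j) = 2 + 4*j² (E(j) = 2 + (j + j)*(j + j) = 2 + (2*j)*(2*j) = 2 + 4*j²)
-33104/E(38) + 15967/(-11456) = -33104/(2 + 4*38²) + 15967/(-11456) = -33104/(2 + 4*1444) + 15967*(-1/11456) = -33104/(2 + 5776) - 15967/11456 = -33104/5778 - 15967/11456 = -33104*1/5778 - 15967/11456 = -16552/2889 - 15967/11456 = -235748375/33096384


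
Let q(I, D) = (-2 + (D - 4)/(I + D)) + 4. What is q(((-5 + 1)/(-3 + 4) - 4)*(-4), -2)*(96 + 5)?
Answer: 909/5 ≈ 181.80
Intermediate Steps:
q(I, D) = 2 + (-4 + D)/(D + I) (q(I, D) = (-2 + (-4 + D)/(D + I)) + 4 = 2 + (-4 + D)/(D + I))
q(((-5 + 1)/(-3 + 4) - 4)*(-4), -2)*(96 + 5) = ((-4 + 2*(((-5 + 1)/(-3 + 4) - 4)*(-4)) + 3*(-2))/(-2 + ((-5 + 1)/(-3 + 4) - 4)*(-4)))*(96 + 5) = ((-4 + 2*((-4/1 - 4)*(-4)) - 6)/(-2 + (-4/1 - 4)*(-4)))*101 = ((-4 + 2*((-4*1 - 4)*(-4)) - 6)/(-2 + (-4*1 - 4)*(-4)))*101 = ((-4 + 2*((-4 - 4)*(-4)) - 6)/(-2 + (-4 - 4)*(-4)))*101 = ((-4 + 2*(-8*(-4)) - 6)/(-2 - 8*(-4)))*101 = ((-4 + 2*32 - 6)/(-2 + 32))*101 = ((-4 + 64 - 6)/30)*101 = ((1/30)*54)*101 = (9/5)*101 = 909/5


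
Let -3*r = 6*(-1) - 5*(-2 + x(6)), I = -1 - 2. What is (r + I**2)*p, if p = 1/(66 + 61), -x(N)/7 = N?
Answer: -187/381 ≈ -0.49081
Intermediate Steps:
I = -3
x(N) = -7*N
p = 1/127 ≈ 0.0078740
r = -214/3 (r = -(6*(-1) - 5*(-2 - 7*6))/3 = -(-6 - 5*(-2 - 42))/3 = -(-6 - 5*(-44))/3 = -(-6 + 220)/3 = -1/3*214 = -214/3 ≈ -71.333)
(r + I**2)*p = (-214/3 + (-3)**2)*(1/127) = (-214/3 + 9)*(1/127) = -187/3*1/127 = -187/381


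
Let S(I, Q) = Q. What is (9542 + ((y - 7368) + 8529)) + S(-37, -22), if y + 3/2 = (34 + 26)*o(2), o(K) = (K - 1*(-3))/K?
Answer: 21659/2 ≈ 10830.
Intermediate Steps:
o(K) = (3 + K)/K (o(K) = (K + 3)/K = (3 + K)/K)
y = 297/2 (y = -3/2 + (34 + 26)*((3 + 2)/2) = -3/2 + 60*((½)*5) = -3/2 + 60*(5/2) = -3/2 + 150 = 297/2 ≈ 148.50)
(9542 + ((y - 7368) + 8529)) + S(-37, -22) = (9542 + ((297/2 - 7368) + 8529)) - 22 = (9542 + (-14439/2 + 8529)) - 22 = (9542 + 2619/2) - 22 = 21703/2 - 22 = 21659/2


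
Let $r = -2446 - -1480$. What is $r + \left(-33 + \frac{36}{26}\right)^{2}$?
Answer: $\frac{5667}{169} \approx 33.533$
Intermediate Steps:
$r = -966$ ($r = -2446 + 1480 = -966$)
$r + \left(-33 + \frac{36}{26}\right)^{2} = -966 + \left(-33 + \frac{36}{26}\right)^{2} = -966 + \left(-33 + 36 \cdot \frac{1}{26}\right)^{2} = -966 + \left(-33 + \frac{18}{13}\right)^{2} = -966 + \left(- \frac{411}{13}\right)^{2} = -966 + \frac{168921}{169} = \frac{5667}{169}$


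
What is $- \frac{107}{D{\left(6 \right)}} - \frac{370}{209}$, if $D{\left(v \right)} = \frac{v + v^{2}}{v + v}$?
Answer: $- \frac{47316}{1463} \approx -32.342$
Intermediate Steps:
$D{\left(v \right)} = \frac{v + v^{2}}{2 v}$
$- \frac{107}{D{\left(6 \right)}} - \frac{370}{209} = - \frac{107}{\frac{1}{2} + \frac{1}{2} \cdot 6} - \frac{370}{209} = - \frac{107}{\frac{1}{2} + 3} - \frac{370}{209} = - \frac{107}{\frac{7}{2}} - \frac{370}{209} = \left(-107\right) \frac{2}{7} - \frac{370}{209} = - \frac{214}{7} - \frac{370}{209} = - \frac{47316}{1463}$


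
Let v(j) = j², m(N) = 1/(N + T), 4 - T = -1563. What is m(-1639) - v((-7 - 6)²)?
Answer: -2056393/72 ≈ -28561.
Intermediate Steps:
T = 1567 (T = 4 - 1*(-1563) = 4 + 1563 = 1567)
m(N) = 1/(1567 + N) (m(N) = 1/(N + 1567) = 1/(1567 + N))
m(-1639) - v((-7 - 6)²) = 1/(1567 - 1639) - ((-7 - 6)²)² = 1/(-72) - ((-13)²)² = -1/72 - 1*169² = -1/72 - 1*28561 = -1/72 - 28561 = -2056393/72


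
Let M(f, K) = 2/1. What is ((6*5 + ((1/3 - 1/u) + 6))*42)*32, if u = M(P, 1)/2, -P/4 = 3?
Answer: 47488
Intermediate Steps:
P = -12 (P = -4*3 = -12)
M(f, K) = 2 (M(f, K) = 2*1 = 2)
u = 1 (u = 2/2 = 2*(½) = 1)
((6*5 + ((1/3 - 1/u) + 6))*42)*32 = ((6*5 + ((1/3 - 1/1) + 6))*42)*32 = ((30 + ((1*(⅓) - 1*1) + 6))*42)*32 = ((30 + ((⅓ - 1) + 6))*42)*32 = ((30 + (-⅔ + 6))*42)*32 = ((30 + 16/3)*42)*32 = ((106/3)*42)*32 = 1484*32 = 47488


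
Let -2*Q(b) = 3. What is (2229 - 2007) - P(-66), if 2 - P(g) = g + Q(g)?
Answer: 305/2 ≈ 152.50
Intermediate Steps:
Q(b) = -3/2 (Q(b) = -½*3 = -3/2)
P(g) = 7/2 - g (P(g) = 2 - (g - 3/2) = 2 - (-3/2 + g) = 2 + (3/2 - g) = 7/2 - g)
(2229 - 2007) - P(-66) = (2229 - 2007) - (7/2 - 1*(-66)) = 222 - (7/2 + 66) = 222 - 1*139/2 = 222 - 139/2 = 305/2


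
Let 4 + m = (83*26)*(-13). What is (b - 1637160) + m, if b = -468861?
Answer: -2134079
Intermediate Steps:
m = -28058 (m = -4 + (83*26)*(-13) = -4 + 2158*(-13) = -4 - 28054 = -28058)
(b - 1637160) + m = (-468861 - 1637160) - 28058 = -2106021 - 28058 = -2134079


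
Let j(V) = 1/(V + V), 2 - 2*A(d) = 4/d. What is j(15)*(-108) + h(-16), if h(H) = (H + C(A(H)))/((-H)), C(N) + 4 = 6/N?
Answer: -271/60 ≈ -4.5167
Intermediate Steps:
A(d) = 1 - 2/d
j(V) = 1/(2*V)
C(N) = -4 + 6/N
h(H) = -(-4 + H + 6*H/(-2 + H))/H (h(H) = (H + (-4 + 6/(((-2 + H)/H))))/((-H)) = (H + (-4 + 6*(H/(-2 + H))))*(-1/H) = (H + (-4 + 6*H/(-2 + H)))*(-1/H) = (-4 + H + 6*H/(-2 + H))*(-1/H) = -(-4 + H + 6*H/(-2 + H))/H)
j(15)*(-108) + h(-16) = ((1/2)/15)*(-108) + (-8 - 1*(-16)**2)/((-16)*(-2 - 16)) = ((1/2)*(1/15))*(-108) - 1/16*(-8 - 1*256)/(-18) = (1/30)*(-108) - 1/16*(-1/18)*(-8 - 256) = -18/5 - 1/16*(-1/18)*(-264) = -18/5 - 11/12 = -271/60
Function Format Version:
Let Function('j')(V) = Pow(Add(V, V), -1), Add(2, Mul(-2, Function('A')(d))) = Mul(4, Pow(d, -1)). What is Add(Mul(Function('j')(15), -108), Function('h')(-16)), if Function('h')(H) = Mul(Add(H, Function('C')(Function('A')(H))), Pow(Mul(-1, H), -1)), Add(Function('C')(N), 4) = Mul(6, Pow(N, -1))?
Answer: Rational(-271, 60) ≈ -4.5167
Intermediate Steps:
Function('A')(d) = Add(1, Mul(-2, Pow(d, -1))) (Function('A')(d) = Add(1, Mul(Rational(-1, 2), Mul(4, Pow(d, -1)))) = Add(1, Mul(-2, Pow(d, -1))))
Function('j')(V) = Mul(Rational(1, 2), Pow(V, -1)) (Function('j')(V) = Pow(Mul(2, V), -1) = Mul(Rational(1, 2), Pow(V, -1)))
Function('C')(N) = Add(-4, Mul(6, Pow(N, -1)))
Function('h')(H) = Mul(-1, Pow(H, -1), Add(-4, H, Mul(6, H, Pow(Add(-2, H), -1)))) (Function('h')(H) = Mul(Add(H, Add(-4, Mul(6, Pow(Mul(Pow(H, -1), Add(-2, H)), -1)))), Pow(Mul(-1, H), -1)) = Mul(Add(H, Add(-4, Mul(6, Mul(H, Pow(Add(-2, H), -1))))), Mul(-1, Pow(H, -1))) = Mul(Add(H, Add(-4, Mul(6, H, Pow(Add(-2, H), -1)))), Mul(-1, Pow(H, -1))) = Mul(Add(-4, H, Mul(6, H, Pow(Add(-2, H), -1))), Mul(-1, Pow(H, -1))) = Mul(-1, Pow(H, -1), Add(-4, H, Mul(6, H, Pow(Add(-2, H), -1)))))
Add(Mul(Function('j')(15), -108), Function('h')(-16)) = Add(Mul(Mul(Rational(1, 2), Pow(15, -1)), -108), Mul(Pow(-16, -1), Pow(Add(-2, -16), -1), Add(-8, Mul(-1, Pow(-16, 2))))) = Add(Mul(Mul(Rational(1, 2), Rational(1, 15)), -108), Mul(Rational(-1, 16), Pow(-18, -1), Add(-8, Mul(-1, 256)))) = Add(Mul(Rational(1, 30), -108), Mul(Rational(-1, 16), Rational(-1, 18), Add(-8, -256))) = Add(Rational(-18, 5), Mul(Rational(-1, 16), Rational(-1, 18), -264)) = Add(Rational(-18, 5), Rational(-11, 12)) = Rational(-271, 60)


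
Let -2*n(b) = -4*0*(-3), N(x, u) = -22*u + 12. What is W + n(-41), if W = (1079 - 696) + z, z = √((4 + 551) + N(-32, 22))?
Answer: 383 + √83 ≈ 392.11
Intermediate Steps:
N(x, u) = 12 - 22*u
z = √83 (z = √((4 + 551) + (12 - 22*22)) = √(555 + (12 - 484)) = √(555 - 472) = √83 ≈ 9.1104)
n(b) = 0 (n(b) = -(-4*0)*(-3)/2 = -0*(-3) = -½*0 = 0)
W = 383 + √83 (W = (1079 - 696) + √83 = 383 + √83 ≈ 392.11)
W + n(-41) = (383 + √83) + 0 = 383 + √83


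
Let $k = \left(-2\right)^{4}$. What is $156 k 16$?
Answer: $39936$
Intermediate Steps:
$k = 16$
$156 k 16 = 156 \cdot 16 \cdot 16 = 2496 \cdot 16 = 39936$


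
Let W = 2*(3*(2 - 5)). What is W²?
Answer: 324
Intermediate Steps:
W = -18 (W = 2*(3*(-3)) = 2*(-9) = -18)
W² = (-18)² = 324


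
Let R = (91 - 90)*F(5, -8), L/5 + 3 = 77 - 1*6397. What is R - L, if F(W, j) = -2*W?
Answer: 31605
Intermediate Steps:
L = -31615 (L = -15 + 5*(77 - 1*6397) = -15 + 5*(77 - 6397) = -15 + 5*(-6320) = -15 - 31600 = -31615)
R = -10 (R = (91 - 90)*(-2*5) = 1*(-10) = -10)
R - L = -10 - 1*(-31615) = -10 + 31615 = 31605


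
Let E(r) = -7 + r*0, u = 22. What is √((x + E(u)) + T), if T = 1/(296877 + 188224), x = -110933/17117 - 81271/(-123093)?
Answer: 4*I*√93010726105921834671331499502/340699834185327 ≈ 3.5806*I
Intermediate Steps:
x = -12263960062/2106982881 (x = -110933*1/17117 - 81271*(-1/123093) = -110933/17117 + 81271/123093 = -12263960062/2106982881 ≈ -5.8206)
T = 1/485101 ≈ 2.0614e-6
E(r) = -7 (E(r) = -7 + 0 = -7)
√((x + E(u)) + T) = √((-12263960062/2106982881 - 7) + 1/485101) = √(-27012840229/2106982881 + 1/485101) = √(-13103953700945248/1022099502555981) = 4*I*√93010726105921834671331499502/340699834185327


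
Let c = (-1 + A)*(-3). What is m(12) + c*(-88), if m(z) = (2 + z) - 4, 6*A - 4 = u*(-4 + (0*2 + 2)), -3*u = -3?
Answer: -166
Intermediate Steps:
u = 1 (u = -1/3*(-3) = 1)
A = 1/3 (A = 2/3 + (1*(-4 + (0*2 + 2)))/6 = 2/3 + (1*(-4 + (0 + 2)))/6 = 2/3 + (1*(-4 + 2))/6 = 2/3 + (1*(-2))/6 = 2/3 + (1/6)*(-2) = 2/3 - 1/3 = 1/3 ≈ 0.33333)
c = 2 (c = (-1 + 1/3)*(-3) = -2/3*(-3) = 2)
m(z) = -2 + z
m(12) + c*(-88) = (-2 + 12) + 2*(-88) = 10 - 176 = -166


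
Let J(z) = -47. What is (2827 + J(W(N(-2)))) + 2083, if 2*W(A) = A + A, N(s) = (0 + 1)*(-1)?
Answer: 4863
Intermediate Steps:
N(s) = -1 (N(s) = 1*(-1) = -1)
W(A) = A (W(A) = (A + A)/2 = (2*A)/2 = A)
(2827 + J(W(N(-2)))) + 2083 = (2827 - 47) + 2083 = 2780 + 2083 = 4863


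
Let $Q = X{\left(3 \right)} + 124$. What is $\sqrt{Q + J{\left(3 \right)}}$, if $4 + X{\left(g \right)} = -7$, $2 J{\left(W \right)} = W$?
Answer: $\frac{\sqrt{458}}{2} \approx 10.7$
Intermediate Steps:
$J{\left(W \right)} = \frac{W}{2}$
$X{\left(g \right)} = -11$ ($X{\left(g \right)} = -4 - 7 = -11$)
$Q = 113$ ($Q = -11 + 124 = 113$)
$\sqrt{Q + J{\left(3 \right)}} = \sqrt{113 + \frac{1}{2} \cdot 3} = \sqrt{113 + \frac{3}{2}} = \sqrt{\frac{229}{2}} = \frac{\sqrt{458}}{2}$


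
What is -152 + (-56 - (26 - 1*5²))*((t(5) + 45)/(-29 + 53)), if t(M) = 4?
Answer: -2147/8 ≈ -268.38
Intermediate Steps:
-152 + (-56 - (26 - 1*5²))*((t(5) + 45)/(-29 + 53)) = -152 + (-56 - (26 - 1*5²))*((4 + 45)/(-29 + 53)) = -152 + (-56 - (26 - 1*25))*(49/24) = -152 + (-56 - (26 - 25))*(49*(1/24)) = -152 + (-56 - 1*1)*(49/24) = -152 + (-56 - 1)*(49/24) = -152 - 57*49/24 = -152 - 931/8 = -2147/8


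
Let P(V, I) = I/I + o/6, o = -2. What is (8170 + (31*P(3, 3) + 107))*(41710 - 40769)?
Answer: 23424313/3 ≈ 7.8081e+6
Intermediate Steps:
P(V, I) = 2/3 (P(V, I) = I/I - 2/6 = 1 - 2*1/6 = 1 - 1/3 = 2/3)
(8170 + (31*P(3, 3) + 107))*(41710 - 40769) = (8170 + (31*(2/3) + 107))*(41710 - 40769) = (8170 + (62/3 + 107))*941 = (8170 + 383/3)*941 = (24893/3)*941 = 23424313/3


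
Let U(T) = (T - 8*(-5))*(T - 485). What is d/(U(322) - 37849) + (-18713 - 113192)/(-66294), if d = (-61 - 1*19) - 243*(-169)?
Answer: 3352822199/2140301790 ≈ 1.5665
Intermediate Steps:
d = 40987 (d = (-61 - 19) + 41067 = -80 + 41067 = 40987)
U(T) = (-485 + T)*(40 + T) (U(T) = (T + 40)*(-485 + T) = (40 + T)*(-485 + T) = (-485 + T)*(40 + T))
d/(U(322) - 37849) + (-18713 - 113192)/(-66294) = 40987/((-19400 + 322**2 - 445*322) - 37849) + (-18713 - 113192)/(-66294) = 40987/((-19400 + 103684 - 143290) - 37849) - 131905*(-1/66294) = 40987/(-59006 - 37849) + 131905/66294 = 40987/(-96855) + 131905/66294 = 40987*(-1/96855) + 131905/66294 = -40987/96855 + 131905/66294 = 3352822199/2140301790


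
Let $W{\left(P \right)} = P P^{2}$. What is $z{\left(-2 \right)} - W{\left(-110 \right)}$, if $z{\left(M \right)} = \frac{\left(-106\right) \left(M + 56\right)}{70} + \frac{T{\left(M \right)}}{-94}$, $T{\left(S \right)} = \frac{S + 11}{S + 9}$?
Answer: $\frac{625531561}{470} \approx 1.3309 \cdot 10^{6}$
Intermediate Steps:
$T{\left(S \right)} = \frac{11 + S}{9 + S}$
$W{\left(P \right)} = P^{3}$
$z{\left(M \right)} = - \frac{424}{5} - \frac{53 M}{35} - \frac{11 + M}{94 \left(9 + M\right)}$ ($z{\left(M \right)} = \frac{\left(-106\right) \left(M + 56\right)}{70} + \frac{\frac{1}{9 + M} \left(11 + M\right)}{-94} = - 106 \left(56 + M\right) \frac{1}{70} + \frac{11 + M}{9 + M} \left(- \frac{1}{94}\right) = \left(-5936 - 106 M\right) \frac{1}{70} - \frac{11 + M}{94 \left(9 + M\right)} = \left(- \frac{424}{5} - \frac{53 M}{35}\right) - \frac{11 + M}{94 \left(9 + M\right)} = - \frac{424}{5} - \frac{53 M}{35} - \frac{11 + M}{94 \left(9 + M\right)}$)
$z{\left(-2 \right)} - W{\left(-110 \right)} = \frac{-2511313 - -647730 - 4982 \left(-2\right)^{2}}{3290 \left(9 - 2\right)} - \left(-110\right)^{3} = \frac{-2511313 + 647730 - 19928}{3290 \cdot 7} - -1331000 = \frac{1}{3290} \cdot \frac{1}{7} \left(-2511313 + 647730 - 19928\right) + 1331000 = \frac{1}{3290} \cdot \frac{1}{7} \left(-1883511\right) + 1331000 = - \frac{38439}{470} + 1331000 = \frac{625531561}{470}$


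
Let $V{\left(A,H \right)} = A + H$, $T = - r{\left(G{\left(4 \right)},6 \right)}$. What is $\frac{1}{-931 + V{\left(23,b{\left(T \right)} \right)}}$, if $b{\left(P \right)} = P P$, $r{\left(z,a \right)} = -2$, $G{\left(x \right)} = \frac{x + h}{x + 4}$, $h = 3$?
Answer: $- \frac{1}{904} \approx -0.0011062$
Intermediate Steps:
$G{\left(x \right)} = \frac{3 + x}{4 + x}$ ($G{\left(x \right)} = \frac{x + 3}{x + 4} = \frac{3 + x}{4 + x}$)
$T = 2$ ($T = \left(-1\right) \left(-2\right) = 2$)
$b{\left(P \right)} = P^{2}$
$\frac{1}{-931 + V{\left(23,b{\left(T \right)} \right)}} = \frac{1}{-931 + \left(23 + 2^{2}\right)} = \frac{1}{-931 + \left(23 + 4\right)} = \frac{1}{-931 + 27} = \frac{1}{-904} = - \frac{1}{904}$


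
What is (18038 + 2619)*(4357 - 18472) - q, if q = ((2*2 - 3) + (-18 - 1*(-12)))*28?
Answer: -291573415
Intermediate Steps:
q = -140 (q = ((4 - 3) + (-18 + 12))*28 = (1 - 6)*28 = -5*28 = -140)
(18038 + 2619)*(4357 - 18472) - q = (18038 + 2619)*(4357 - 18472) - 1*(-140) = 20657*(-14115) + 140 = -291573555 + 140 = -291573415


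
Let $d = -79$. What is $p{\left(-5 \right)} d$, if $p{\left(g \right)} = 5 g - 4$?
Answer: $2291$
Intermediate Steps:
$p{\left(g \right)} = -4 + 5 g$
$p{\left(-5 \right)} d = \left(-4 + 5 \left(-5\right)\right) \left(-79\right) = \left(-4 - 25\right) \left(-79\right) = \left(-29\right) \left(-79\right) = 2291$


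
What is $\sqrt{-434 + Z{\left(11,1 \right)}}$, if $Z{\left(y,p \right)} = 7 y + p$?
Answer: $2 i \sqrt{89} \approx 18.868 i$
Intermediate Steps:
$Z{\left(y,p \right)} = p + 7 y$
$\sqrt{-434 + Z{\left(11,1 \right)}} = \sqrt{-434 + \left(1 + 7 \cdot 11\right)} = \sqrt{-434 + \left(1 + 77\right)} = \sqrt{-434 + 78} = \sqrt{-356} = 2 i \sqrt{89}$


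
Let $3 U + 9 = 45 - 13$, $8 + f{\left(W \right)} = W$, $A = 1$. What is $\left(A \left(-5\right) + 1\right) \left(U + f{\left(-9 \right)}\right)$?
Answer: $\frac{112}{3} \approx 37.333$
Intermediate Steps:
$f{\left(W \right)} = -8 + W$
$U = \frac{23}{3}$ ($U = -3 + \frac{45 - 13}{3} = -3 + \frac{1}{3} \cdot 32 = -3 + \frac{32}{3} = \frac{23}{3} \approx 7.6667$)
$\left(A \left(-5\right) + 1\right) \left(U + f{\left(-9 \right)}\right) = \left(1 \left(-5\right) + 1\right) \left(\frac{23}{3} - 17\right) = \left(-5 + 1\right) \left(\frac{23}{3} - 17\right) = \left(-4\right) \left(- \frac{28}{3}\right) = \frac{112}{3}$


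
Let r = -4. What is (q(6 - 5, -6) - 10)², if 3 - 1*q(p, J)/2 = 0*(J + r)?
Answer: 16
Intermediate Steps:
q(p, J) = 6 (q(p, J) = 6 - 0*(J - 4) = 6 - 0*(-4 + J) = 6 - 2*0 = 6 + 0 = 6)
(q(6 - 5, -6) - 10)² = (6 - 10)² = (-4)² = 16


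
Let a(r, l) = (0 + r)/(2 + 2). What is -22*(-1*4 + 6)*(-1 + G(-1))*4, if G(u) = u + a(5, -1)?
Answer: 132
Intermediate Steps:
a(r, l) = r/4
G(u) = 5/4 + u (G(u) = u + (¼)*5 = u + 5/4 = 5/4 + u)
-22*(-1*4 + 6)*(-1 + G(-1))*4 = -22*(-1*4 + 6)*(-1 + (5/4 - 1))*4 = -22*(-4 + 6)*(-1 + ¼)*4 = -44*(-3)/4*4 = -22*(-3/2)*4 = 33*4 = 132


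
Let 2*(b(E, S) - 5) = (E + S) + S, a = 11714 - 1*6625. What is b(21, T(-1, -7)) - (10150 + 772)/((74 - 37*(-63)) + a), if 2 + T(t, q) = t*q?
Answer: 142705/7494 ≈ 19.043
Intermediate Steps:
T(t, q) = -2 + q*t (T(t, q) = -2 + t*q = -2 + q*t)
a = 5089 (a = 11714 - 6625 = 5089)
b(E, S) = 5 + S + E/2 (b(E, S) = 5 + ((E + S) + S)/2 = 5 + (E + 2*S)/2 = 5 + (S + E/2) = 5 + S + E/2)
b(21, T(-1, -7)) - (10150 + 772)/((74 - 37*(-63)) + a) = (5 + (-2 - 7*(-1)) + (½)*21) - (10150 + 772)/((74 - 37*(-63)) + 5089) = (5 + (-2 + 7) + 21/2) - 10922/((74 + 2331) + 5089) = (5 + 5 + 21/2) - 10922/(2405 + 5089) = 41/2 - 10922/7494 = 41/2 - 1*5461/3747 = 41/2 - 5461/3747 = 142705/7494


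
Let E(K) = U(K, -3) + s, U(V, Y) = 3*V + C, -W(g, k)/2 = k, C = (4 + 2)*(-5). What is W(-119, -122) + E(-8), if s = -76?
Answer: 114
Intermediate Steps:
C = -30 (C = 6*(-5) = -30)
W(g, k) = -2*k
U(V, Y) = -30 + 3*V (U(V, Y) = 3*V - 30 = -30 + 3*V)
E(K) = -106 + 3*K (E(K) = (-30 + 3*K) - 76 = -106 + 3*K)
W(-119, -122) + E(-8) = -2*(-122) + (-106 + 3*(-8)) = 244 + (-106 - 24) = 244 - 130 = 114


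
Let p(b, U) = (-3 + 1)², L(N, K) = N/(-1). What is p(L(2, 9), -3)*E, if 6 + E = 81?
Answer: 300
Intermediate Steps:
E = 75 (E = -6 + 81 = 75)
L(N, K) = -N (L(N, K) = N*(-1) = -N)
p(b, U) = 4 (p(b, U) = (-2)² = 4)
p(L(2, 9), -3)*E = 4*75 = 300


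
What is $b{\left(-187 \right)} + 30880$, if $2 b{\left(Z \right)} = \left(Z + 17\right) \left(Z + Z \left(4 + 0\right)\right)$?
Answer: $110355$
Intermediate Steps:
$b{\left(Z \right)} = \frac{5 Z \left(17 + Z\right)}{2}$ ($b{\left(Z \right)} = \frac{\left(Z + 17\right) \left(Z + Z \left(4 + 0\right)\right)}{2} = \frac{\left(17 + Z\right) \left(Z + Z 4\right)}{2} = \frac{\left(17 + Z\right) \left(Z + 4 Z\right)}{2} = \frac{\left(17 + Z\right) 5 Z}{2} = \frac{5 Z \left(17 + Z\right)}{2}$)
$b{\left(-187 \right)} + 30880 = \frac{5}{2} \left(-187\right) \left(17 - 187\right) + 30880 = \frac{5}{2} \left(-187\right) \left(-170\right) + 30880 = 79475 + 30880 = 110355$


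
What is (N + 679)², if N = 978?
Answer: 2745649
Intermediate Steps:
(N + 679)² = (978 + 679)² = 1657² = 2745649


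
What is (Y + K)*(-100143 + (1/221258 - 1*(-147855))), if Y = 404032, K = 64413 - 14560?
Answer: 4791510394342845/221258 ≈ 2.1656e+10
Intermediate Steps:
K = 49853
(Y + K)*(-100143 + (1/221258 - 1*(-147855))) = (404032 + 49853)*(-100143 + (1/221258 - 1*(-147855))) = 453885*(-100143 + (1/221258 + 147855)) = 453885*(-100143 + 32714101591/221258) = 453885*(10556661697/221258) = 4791510394342845/221258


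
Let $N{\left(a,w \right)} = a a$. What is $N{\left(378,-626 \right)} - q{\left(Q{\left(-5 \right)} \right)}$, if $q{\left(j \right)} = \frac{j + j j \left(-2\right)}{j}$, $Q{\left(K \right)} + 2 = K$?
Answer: $142869$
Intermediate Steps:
$N{\left(a,w \right)} = a^{2}$
$Q{\left(K \right)} = -2 + K$
$q{\left(j \right)} = \frac{j - 2 j^{2}}{j}$ ($q{\left(j \right)} = \frac{j + j^{2} \left(-2\right)}{j} = \frac{j - 2 j^{2}}{j}$)
$N{\left(378,-626 \right)} - q{\left(Q{\left(-5 \right)} \right)} = 378^{2} - \left(1 - 2 \left(-2 - 5\right)\right) = 142884 - \left(1 - -14\right) = 142884 - \left(1 + 14\right) = 142884 - 15 = 142869$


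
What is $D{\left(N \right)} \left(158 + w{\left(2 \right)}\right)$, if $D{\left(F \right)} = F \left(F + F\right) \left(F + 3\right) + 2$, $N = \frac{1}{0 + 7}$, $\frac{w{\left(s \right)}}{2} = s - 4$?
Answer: $\frac{16060}{49} \approx 327.75$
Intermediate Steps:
$w{\left(s \right)} = -8 + 2 s$ ($w{\left(s \right)} = 2 \left(s - 4\right) = 2 \left(-4 + s\right) = -8 + 2 s$)
$N = \frac{1}{7} \approx 0.14286$
$D{\left(F \right)} = 2 + 2 F^{2} \left(3 + F\right)$ ($D{\left(F \right)} = F 2 F \left(3 + F\right) + 2 = 2 F^{2} \left(3 + F\right) + 2 = 2 + 2 F^{2} \left(3 + F\right)$)
$D{\left(N \right)} \left(158 + w{\left(2 \right)}\right) = \left(2 + \frac{2}{343} + \frac{6}{49}\right) \left(158 + \left(-8 + 2 \cdot 2\right)\right) = \left(2 + 2 \cdot \frac{1}{343} + 6 \cdot \frac{1}{49}\right) \left(158 + \left(-8 + 4\right)\right) = \left(2 + \frac{2}{343} + \frac{6}{49}\right) \left(158 - 4\right) = \frac{730}{343} \cdot 154 = \frac{16060}{49}$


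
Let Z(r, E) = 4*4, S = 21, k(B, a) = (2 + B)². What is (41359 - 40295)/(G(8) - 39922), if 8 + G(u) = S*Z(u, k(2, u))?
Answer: -532/19797 ≈ -0.026873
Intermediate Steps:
Z(r, E) = 16
G(u) = 328 (G(u) = -8 + 21*16 = -8 + 336 = 328)
(41359 - 40295)/(G(8) - 39922) = (41359 - 40295)/(328 - 39922) = 1064/(-39594) = 1064*(-1/39594) = -532/19797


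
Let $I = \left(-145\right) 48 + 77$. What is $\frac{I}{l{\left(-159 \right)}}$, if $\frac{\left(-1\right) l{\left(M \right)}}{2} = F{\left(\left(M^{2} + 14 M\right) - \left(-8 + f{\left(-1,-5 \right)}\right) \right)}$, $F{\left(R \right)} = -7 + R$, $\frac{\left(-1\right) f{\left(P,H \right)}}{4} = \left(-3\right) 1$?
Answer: $\frac{6883}{46088} \approx 0.14934$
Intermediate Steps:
$f{\left(P,H \right)} = 12$ ($f{\left(P,H \right)} = - 4 \left(\left(-3\right) 1\right) = \left(-4\right) \left(-3\right) = 12$)
$I = -6883$ ($I = -6960 + 77 = -6883$)
$l{\left(M \right)} = 22 - 28 M - 2 M^{2}$ ($l{\left(M \right)} = - 2 \left(-7 + \left(\left(M^{2} + 14 M\right) + \left(8 - 12\right)\right)\right) = - 2 \left(-7 - \left(4 - M^{2} - 14 M\right)\right) = - 2 \left(-7 + \left(-4 + M^{2} + 14 M\right)\right) = - 2 \left(-11 + M^{2} + 14 M\right) = 22 - 28 M - 2 M^{2}$)
$\frac{I}{l{\left(-159 \right)}} = - \frac{6883}{22 - -4452 - 2 \left(-159\right)^{2}} = - \frac{6883}{22 + 4452 - 50562} = - \frac{6883}{-46088} = \left(-6883\right) \left(- \frac{1}{46088}\right) = \frac{6883}{46088}$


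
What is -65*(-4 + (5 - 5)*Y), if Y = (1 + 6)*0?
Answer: 260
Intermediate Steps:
Y = 0 (Y = 7*0 = 0)
-65*(-4 + (5 - 5)*Y) = -65*(-4 + (5 - 5)*0) = -65*(-4 + 0*0) = -65*(-4 + 0) = -65*(-4) = 260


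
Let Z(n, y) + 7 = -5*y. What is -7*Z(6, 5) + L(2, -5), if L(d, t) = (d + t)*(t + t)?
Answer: 254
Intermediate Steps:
Z(n, y) = -7 - 5*y
L(d, t) = 2*t*(d + t) (L(d, t) = (d + t)*(2*t) = 2*t*(d + t))
-7*Z(6, 5) + L(2, -5) = -7*(-7 - 5*5) + 2*(-5)*(2 - 5) = -7*(-7 - 25) + 2*(-5)*(-3) = -7*(-32) + 30 = 224 + 30 = 254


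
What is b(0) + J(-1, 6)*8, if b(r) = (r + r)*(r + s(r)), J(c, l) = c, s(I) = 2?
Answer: -8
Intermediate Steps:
b(r) = 2*r*(2 + r) (b(r) = (r + r)*(r + 2) = (2*r)*(2 + r) = 2*r*(2 + r))
b(0) + J(-1, 6)*8 = 2*0*(2 + 0) - 1*8 = 2*0*2 - 8 = 0 - 8 = -8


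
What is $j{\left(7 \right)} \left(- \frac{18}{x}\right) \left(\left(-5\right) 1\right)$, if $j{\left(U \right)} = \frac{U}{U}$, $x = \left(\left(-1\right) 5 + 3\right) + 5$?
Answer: $30$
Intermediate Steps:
$x = 3$ ($x = \left(-5 + 3\right) + 5 = -2 + 5 = 3$)
$j{\left(U \right)} = 1$
$j{\left(7 \right)} \left(- \frac{18}{x}\right) \left(\left(-5\right) 1\right) = 1 \left(- \frac{18}{3}\right) \left(\left(-5\right) 1\right) = 1 \left(\left(-18\right) \frac{1}{3}\right) \left(-5\right) = 1 \left(-6\right) \left(-5\right) = \left(-6\right) \left(-5\right) = 30$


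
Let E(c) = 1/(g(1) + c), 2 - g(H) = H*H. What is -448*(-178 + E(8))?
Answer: 717248/9 ≈ 79694.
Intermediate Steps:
g(H) = 2 - H² (g(H) = 2 - H*H = 2 - H²)
E(c) = 1/(1 + c) (E(c) = 1/((2 - 1*1²) + c) = 1/((2 - 1*1) + c) = 1/((2 - 1) + c) = 1/(1 + c))
-448*(-178 + E(8)) = -448*(-178 + 1/(1 + 8)) = -448*(-178 + 1/9) = -448*(-178 + ⅑) = -448*(-1601/9) = 717248/9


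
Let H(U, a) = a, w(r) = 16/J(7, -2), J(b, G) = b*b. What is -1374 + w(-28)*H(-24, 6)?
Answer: -67230/49 ≈ -1372.0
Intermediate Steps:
J(b, G) = b²
w(r) = 16/49 (w(r) = 16/(7²) = 16/49)
-1374 + w(-28)*H(-24, 6) = -1374 + (16/49)*6 = -1374 + 96/49 = -67230/49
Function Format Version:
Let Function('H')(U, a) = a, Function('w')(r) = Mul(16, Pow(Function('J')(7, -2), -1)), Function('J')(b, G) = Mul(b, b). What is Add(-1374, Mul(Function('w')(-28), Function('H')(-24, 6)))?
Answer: Rational(-67230, 49) ≈ -1372.0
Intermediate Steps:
Function('J')(b, G) = Pow(b, 2)
Function('w')(r) = Rational(16, 49) (Function('w')(r) = Mul(16, Pow(Pow(7, 2), -1)) = Mul(16, Pow(49, -1)) = Mul(16, Rational(1, 49)) = Rational(16, 49))
Add(-1374, Mul(Function('w')(-28), Function('H')(-24, 6))) = Add(-1374, Mul(Rational(16, 49), 6)) = Add(-1374, Rational(96, 49)) = Rational(-67230, 49)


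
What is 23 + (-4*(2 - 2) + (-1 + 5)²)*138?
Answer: 2231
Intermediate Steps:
23 + (-4*(2 - 2) + (-1 + 5)²)*138 = 23 + (-4*0 + 4²)*138 = 23 + (0 + 16)*138 = 23 + 16*138 = 23 + 2208 = 2231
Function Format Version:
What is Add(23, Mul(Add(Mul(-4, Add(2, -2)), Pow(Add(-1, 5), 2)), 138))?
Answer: 2231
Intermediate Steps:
Add(23, Mul(Add(Mul(-4, Add(2, -2)), Pow(Add(-1, 5), 2)), 138)) = Add(23, Mul(Add(Mul(-4, 0), Pow(4, 2)), 138)) = Add(23, Mul(Add(0, 16), 138)) = Add(23, Mul(16, 138)) = Add(23, 2208) = 2231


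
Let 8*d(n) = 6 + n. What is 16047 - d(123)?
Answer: 128247/8 ≈ 16031.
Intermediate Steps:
d(n) = 3/4 + n/8 (d(n) = (6 + n)/8 = 3/4 + n/8)
16047 - d(123) = 16047 - (3/4 + (1/8)*123) = 16047 - (3/4 + 123/8) = 16047 - 1*129/8 = 16047 - 129/8 = 128247/8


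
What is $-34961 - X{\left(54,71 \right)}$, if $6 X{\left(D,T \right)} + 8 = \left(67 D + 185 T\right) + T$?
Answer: $- \frac{113291}{3} \approx -37764.0$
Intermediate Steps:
$X{\left(D,T \right)} = - \frac{4}{3} + 31 T + \frac{67 D}{6}$ ($X{\left(D,T \right)} = - \frac{4}{3} + \frac{\left(67 D + 185 T\right) + T}{6} = - \frac{4}{3} + \frac{67 D + 186 T}{6} = - \frac{4}{3} + \left(31 T + \frac{67 D}{6}\right) = - \frac{4}{3} + 31 T + \frac{67 D}{6}$)
$-34961 - X{\left(54,71 \right)} = -34961 - \left(- \frac{4}{3} + 31 \cdot 71 + \frac{67}{6} \cdot 54\right) = -34961 - \left(- \frac{4}{3} + 2201 + 603\right) = -34961 - \frac{8408}{3} = - \frac{113291}{3}$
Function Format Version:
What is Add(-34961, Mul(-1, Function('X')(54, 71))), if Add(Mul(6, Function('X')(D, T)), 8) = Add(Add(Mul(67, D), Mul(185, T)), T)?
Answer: Rational(-113291, 3) ≈ -37764.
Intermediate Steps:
Function('X')(D, T) = Add(Rational(-4, 3), Mul(31, T), Mul(Rational(67, 6), D)) (Function('X')(D, T) = Add(Rational(-4, 3), Mul(Rational(1, 6), Add(Add(Mul(67, D), Mul(185, T)), T))) = Add(Rational(-4, 3), Mul(Rational(1, 6), Add(Mul(67, D), Mul(186, T)))) = Add(Rational(-4, 3), Add(Mul(31, T), Mul(Rational(67, 6), D))) = Add(Rational(-4, 3), Mul(31, T), Mul(Rational(67, 6), D)))
Add(-34961, Mul(-1, Function('X')(54, 71))) = Add(-34961, Mul(-1, Add(Rational(-4, 3), Mul(31, 71), Mul(Rational(67, 6), 54)))) = Add(-34961, Mul(-1, Add(Rational(-4, 3), 2201, 603))) = Add(-34961, Mul(-1, Rational(8408, 3))) = Add(-34961, Rational(-8408, 3)) = Rational(-113291, 3)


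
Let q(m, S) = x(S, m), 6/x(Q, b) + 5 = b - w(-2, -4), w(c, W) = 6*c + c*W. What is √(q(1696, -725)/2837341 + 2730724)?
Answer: √41525136218048002247670/123315205 ≈ 1652.5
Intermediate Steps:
w(c, W) = 6*c + W*c
x(Q, b) = 6/(-1 + b) (x(Q, b) = 6/(-5 + (b - (-2)*(6 - 4))) = 6/(-5 + (b - (-2)*2)) = 6/(-5 + (b - 1*(-4))) = 6/(-5 + (b + 4)) = 6/(-5 + (4 + b)) = 6/(-1 + b))
q(m, S) = 6/(-1 + m)
√(q(1696, -725)/2837341 + 2730724) = √((6/(-1 + 1696))/2837341 + 2730724) = √((6/1695)*(1/2837341) + 2730724) = √((6*(1/1695))*(1/2837341) + 2730724) = √((2/565)*(1/2837341) + 2730724) = √(2/1603097665 + 2730724) = √(4377617268159462/1603097665) = √41525136218048002247670/123315205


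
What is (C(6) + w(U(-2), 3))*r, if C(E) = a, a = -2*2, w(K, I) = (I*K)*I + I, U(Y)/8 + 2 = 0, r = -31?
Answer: 4495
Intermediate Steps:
U(Y) = -16 (U(Y) = -16 + 8*0 = -16 + 0 = -16)
w(K, I) = I + K*I**2 (w(K, I) = K*I**2 + I = I + K*I**2)
a = -4
C(E) = -4
(C(6) + w(U(-2), 3))*r = (-4 + 3*(1 + 3*(-16)))*(-31) = (-4 + 3*(1 - 48))*(-31) = (-4 + 3*(-47))*(-31) = (-4 - 141)*(-31) = -145*(-31) = 4495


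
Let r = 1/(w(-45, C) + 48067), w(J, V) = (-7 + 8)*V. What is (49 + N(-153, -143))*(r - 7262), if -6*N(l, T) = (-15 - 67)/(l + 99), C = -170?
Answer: -33911084181/95794 ≈ -3.5400e+5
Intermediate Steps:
w(J, V) = V (w(J, V) = 1*V = V)
r = 1/47897 (r = 1/(-170 + 48067) = 1/47897 ≈ 2.0878e-5)
N(l, T) = 41/(3*(99 + l)) (N(l, T) = -(-15 - 67)/(6*(l + 99)) = -(-41)/(3*(99 + l)) = 41/(3*(99 + l)))
(49 + N(-153, -143))*(r - 7262) = (49 + 41/(3*(99 - 153)))*(1/47897 - 7262) = (49 + (41/3)/(-54))*(-347828013/47897) = (49 + (41/3)*(-1/54))*(-347828013/47897) = (49 - 41/162)*(-347828013/47897) = (7897/162)*(-347828013/47897) = -33911084181/95794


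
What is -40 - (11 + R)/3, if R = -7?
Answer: -124/3 ≈ -41.333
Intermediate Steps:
-40 - (11 + R)/3 = -40 - (11 - 7)/3 = -40 - 4/3 = -124/3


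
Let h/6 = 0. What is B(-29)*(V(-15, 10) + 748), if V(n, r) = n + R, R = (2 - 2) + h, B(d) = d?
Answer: -21257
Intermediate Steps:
h = 0 (h = 6*0 = 0)
R = 0 (R = (2 - 2) + 0 = 0 + 0 = 0)
V(n, r) = n (V(n, r) = n + 0 = n)
B(-29)*(V(-15, 10) + 748) = -29*(-15 + 748) = -29*733 = -21257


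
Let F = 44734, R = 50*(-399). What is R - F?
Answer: -64684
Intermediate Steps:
R = -19950
R - F = -19950 - 1*44734 = -19950 - 44734 = -64684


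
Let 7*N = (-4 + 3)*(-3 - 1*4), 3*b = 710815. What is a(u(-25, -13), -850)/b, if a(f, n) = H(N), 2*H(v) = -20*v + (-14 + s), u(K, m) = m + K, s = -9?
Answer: -129/1421630 ≈ -9.0741e-5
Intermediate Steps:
b = 710815/3 (b = (⅓)*710815 = 710815/3 ≈ 2.3694e+5)
u(K, m) = K + m
N = 1 (N = ((-4 + 3)*(-3 - 1*4))/7 = (-(-3 - 4))/7 = (-1*(-7))/7 = (⅐)*7 = 1)
H(v) = -23/2 - 10*v (H(v) = (-20*v + (-14 - 9))/2 = (-20*v - 23)/2 = (-23 - 20*v)/2 = -23/2 - 10*v)
a(f, n) = -43/2 (a(f, n) = -23/2 - 10*1 = -23/2 - 10 = -43/2)
a(u(-25, -13), -850)/b = -43/(2*710815/3) = -43/2*3/710815 = -129/1421630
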